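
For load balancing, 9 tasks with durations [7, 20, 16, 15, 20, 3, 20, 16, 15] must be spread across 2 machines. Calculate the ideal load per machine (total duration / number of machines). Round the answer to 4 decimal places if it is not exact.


Total processing time = 7 + 20 + 16 + 15 + 20 + 3 + 20 + 16 + 15 = 132
Number of machines = 2
Ideal balanced load = 132 / 2 = 66.0

66.0


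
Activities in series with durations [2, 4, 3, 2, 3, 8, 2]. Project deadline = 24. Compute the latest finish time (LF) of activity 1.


LF(activity 1) = deadline - sum of successor durations
Successors: activities 2 through 7 with durations [4, 3, 2, 3, 8, 2]
Sum of successor durations = 22
LF = 24 - 22 = 2

2


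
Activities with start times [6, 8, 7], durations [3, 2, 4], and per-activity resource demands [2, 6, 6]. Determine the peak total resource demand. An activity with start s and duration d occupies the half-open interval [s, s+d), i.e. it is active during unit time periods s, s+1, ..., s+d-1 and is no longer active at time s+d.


Each activity i is active on [start_i, start_i + duration_i).
Compute total resource usage per time slot:
  t=0: active resources = [], total = 0
  t=1: active resources = [], total = 0
  t=2: active resources = [], total = 0
  t=3: active resources = [], total = 0
  t=4: active resources = [], total = 0
  t=5: active resources = [], total = 0
  t=6: active resources = [2], total = 2
  t=7: active resources = [2, 6], total = 8
  t=8: active resources = [2, 6, 6], total = 14
  t=9: active resources = [6, 6], total = 12
  t=10: active resources = [6], total = 6
Peak resource demand = 14

14


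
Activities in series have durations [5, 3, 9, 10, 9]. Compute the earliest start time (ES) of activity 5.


Activity 5 starts after activities 1 through 4 complete.
Predecessor durations: [5, 3, 9, 10]
ES = 5 + 3 + 9 + 10 = 27

27


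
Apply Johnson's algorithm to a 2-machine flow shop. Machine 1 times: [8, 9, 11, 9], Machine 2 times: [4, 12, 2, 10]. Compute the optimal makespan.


Apply Johnson's rule:
  Group 1 (a <= b): [(2, 9, 12), (4, 9, 10)]
  Group 2 (a > b): [(1, 8, 4), (3, 11, 2)]
Optimal job order: [2, 4, 1, 3]
Schedule:
  Job 2: M1 done at 9, M2 done at 21
  Job 4: M1 done at 18, M2 done at 31
  Job 1: M1 done at 26, M2 done at 35
  Job 3: M1 done at 37, M2 done at 39
Makespan = 39

39


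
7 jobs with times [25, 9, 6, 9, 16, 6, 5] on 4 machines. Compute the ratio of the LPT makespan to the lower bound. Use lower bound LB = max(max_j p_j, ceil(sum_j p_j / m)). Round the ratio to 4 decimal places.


LPT order: [25, 16, 9, 9, 6, 6, 5]
Machine loads after assignment: [25, 16, 20, 15]
LPT makespan = 25
Lower bound = max(max_job, ceil(total/4)) = max(25, 19) = 25
Ratio = 25 / 25 = 1.0

1.0


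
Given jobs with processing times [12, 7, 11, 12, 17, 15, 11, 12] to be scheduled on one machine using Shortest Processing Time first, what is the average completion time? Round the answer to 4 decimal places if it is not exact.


Sort jobs by processing time (SPT order): [7, 11, 11, 12, 12, 12, 15, 17]
Compute completion times sequentially:
  Job 1: processing = 7, completes at 7
  Job 2: processing = 11, completes at 18
  Job 3: processing = 11, completes at 29
  Job 4: processing = 12, completes at 41
  Job 5: processing = 12, completes at 53
  Job 6: processing = 12, completes at 65
  Job 7: processing = 15, completes at 80
  Job 8: processing = 17, completes at 97
Sum of completion times = 390
Average completion time = 390/8 = 48.75

48.75


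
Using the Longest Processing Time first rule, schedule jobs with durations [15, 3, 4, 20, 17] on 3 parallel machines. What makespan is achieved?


Sort jobs in decreasing order (LPT): [20, 17, 15, 4, 3]
Assign each job to the least loaded machine:
  Machine 1: jobs [20], load = 20
  Machine 2: jobs [17, 3], load = 20
  Machine 3: jobs [15, 4], load = 19
Makespan = max load = 20

20


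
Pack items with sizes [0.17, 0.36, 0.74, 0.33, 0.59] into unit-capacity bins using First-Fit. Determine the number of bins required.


Place items sequentially using First-Fit:
  Item 0.17 -> new Bin 1
  Item 0.36 -> Bin 1 (now 0.53)
  Item 0.74 -> new Bin 2
  Item 0.33 -> Bin 1 (now 0.86)
  Item 0.59 -> new Bin 3
Total bins used = 3

3


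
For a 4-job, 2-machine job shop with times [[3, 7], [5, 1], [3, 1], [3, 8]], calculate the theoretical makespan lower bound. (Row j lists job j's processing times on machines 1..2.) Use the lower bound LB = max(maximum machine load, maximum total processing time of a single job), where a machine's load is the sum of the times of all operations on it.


Machine loads:
  Machine 1: 3 + 5 + 3 + 3 = 14
  Machine 2: 7 + 1 + 1 + 8 = 17
Max machine load = 17
Job totals:
  Job 1: 10
  Job 2: 6
  Job 3: 4
  Job 4: 11
Max job total = 11
Lower bound = max(17, 11) = 17

17


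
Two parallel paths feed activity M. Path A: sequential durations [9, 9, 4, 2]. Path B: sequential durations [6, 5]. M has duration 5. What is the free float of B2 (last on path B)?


ES(B2) = sum of predecessors on chain B = 6
EF(B2) = ES + duration = 6 + 5 = 11
Successor of B2 is M. ES(M) = max(sum(A), sum(B)) = max(24, 11) = 24
Free float = ES(successor) - EF(current) = 24 - 11 = 13

13


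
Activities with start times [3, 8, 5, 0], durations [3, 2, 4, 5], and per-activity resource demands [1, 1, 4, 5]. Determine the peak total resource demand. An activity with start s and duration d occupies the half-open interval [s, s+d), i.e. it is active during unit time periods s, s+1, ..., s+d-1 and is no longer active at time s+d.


Each activity i is active on [start_i, start_i + duration_i).
Compute total resource usage per time slot:
  t=0: active resources = [5], total = 5
  t=1: active resources = [5], total = 5
  t=2: active resources = [5], total = 5
  t=3: active resources = [1, 5], total = 6
  t=4: active resources = [1, 5], total = 6
  t=5: active resources = [1, 4], total = 5
  t=6: active resources = [4], total = 4
  t=7: active resources = [4], total = 4
  t=8: active resources = [1, 4], total = 5
  t=9: active resources = [1], total = 1
Peak resource demand = 6

6


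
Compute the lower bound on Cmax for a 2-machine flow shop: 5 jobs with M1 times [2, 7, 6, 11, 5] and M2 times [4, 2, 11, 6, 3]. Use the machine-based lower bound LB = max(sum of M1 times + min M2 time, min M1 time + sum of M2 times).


LB1 = sum(M1 times) + min(M2 times) = 31 + 2 = 33
LB2 = min(M1 times) + sum(M2 times) = 2 + 26 = 28
Lower bound = max(LB1, LB2) = max(33, 28) = 33

33


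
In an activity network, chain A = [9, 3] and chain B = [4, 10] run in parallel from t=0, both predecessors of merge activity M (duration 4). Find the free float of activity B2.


ES(B2) = sum of predecessors on chain B = 4
EF(B2) = ES + duration = 4 + 10 = 14
Successor of B2 is M. ES(M) = max(sum(A), sum(B)) = max(12, 14) = 14
Free float = ES(successor) - EF(current) = 14 - 14 = 0

0


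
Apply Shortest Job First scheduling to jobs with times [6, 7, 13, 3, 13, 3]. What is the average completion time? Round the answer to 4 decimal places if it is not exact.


SJF order (ascending): [3, 3, 6, 7, 13, 13]
Completion times:
  Job 1: burst=3, C=3
  Job 2: burst=3, C=6
  Job 3: burst=6, C=12
  Job 4: burst=7, C=19
  Job 5: burst=13, C=32
  Job 6: burst=13, C=45
Average completion = 117/6 = 19.5

19.5


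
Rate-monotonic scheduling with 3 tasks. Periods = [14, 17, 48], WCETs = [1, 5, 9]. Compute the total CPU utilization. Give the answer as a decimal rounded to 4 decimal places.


Compute individual utilizations (exact fractions):
  Task 1: C/T = 1/14 (approx. 0.0714)
  Task 2: C/T = 5/17 (approx. 0.2941)
  Task 3: C/T = 9/48 = 3/16 (approx. 0.1875)
Total utilization U = 1/14 + 5/17 + 3/16 = 1053/1904
Rounded to 4 decimal places: U = 0.5530
RM (Liu & Layland) bound for 3 tasks = 0.779763; compare with U = 1053/1904 (approx. 0.553046)
U <= bound, so schedulable by RM sufficient condition.

0.5530


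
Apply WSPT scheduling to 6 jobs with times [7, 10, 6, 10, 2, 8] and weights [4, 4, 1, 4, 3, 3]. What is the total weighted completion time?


Compute p/w ratios and sort ascending (WSPT): [(2, 3), (7, 4), (10, 4), (10, 4), (8, 3), (6, 1)]
Compute weighted completion times:
  Job (p=2,w=3): C=2, w*C=3*2=6
  Job (p=7,w=4): C=9, w*C=4*9=36
  Job (p=10,w=4): C=19, w*C=4*19=76
  Job (p=10,w=4): C=29, w*C=4*29=116
  Job (p=8,w=3): C=37, w*C=3*37=111
  Job (p=6,w=1): C=43, w*C=1*43=43
Total weighted completion time = 388

388


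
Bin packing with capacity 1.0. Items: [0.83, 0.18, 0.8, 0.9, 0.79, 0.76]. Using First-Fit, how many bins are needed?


Place items sequentially using First-Fit:
  Item 0.83 -> new Bin 1
  Item 0.18 -> new Bin 2
  Item 0.8 -> Bin 2 (now 0.98)
  Item 0.9 -> new Bin 3
  Item 0.79 -> new Bin 4
  Item 0.76 -> new Bin 5
Total bins used = 5

5


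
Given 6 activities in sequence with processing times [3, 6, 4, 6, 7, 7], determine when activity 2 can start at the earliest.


Activity 2 starts after activities 1 through 1 complete.
Predecessor durations: [3]
ES = 3 = 3

3


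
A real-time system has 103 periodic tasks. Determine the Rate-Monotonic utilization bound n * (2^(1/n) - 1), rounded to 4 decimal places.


Compute 2^(1/103) = 1.0067522788
Subtract 1: 1.0067522788 - 1 = 0.0067522788
Multiply by n: 103 * 0.0067522788 = 0.6954847164
Round to 4 dp: 0.6955

0.6955


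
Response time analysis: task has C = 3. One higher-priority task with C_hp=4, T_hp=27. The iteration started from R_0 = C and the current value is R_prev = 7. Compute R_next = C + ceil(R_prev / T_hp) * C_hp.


R_next = C + ceil(R_prev / T_hp) * C_hp
ceil(7 / 27) = ceil(0.2593) = 1
Interference = 1 * 4 = 4
R_next = 3 + 4 = 7
R_next = R_prev, so the iteration has converged (response time = 7).

7


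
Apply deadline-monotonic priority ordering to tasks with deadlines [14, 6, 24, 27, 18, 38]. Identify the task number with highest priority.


Sort tasks by relative deadline (ascending):
  Task 2: deadline = 6
  Task 1: deadline = 14
  Task 5: deadline = 18
  Task 3: deadline = 24
  Task 4: deadline = 27
  Task 6: deadline = 38
Priority order (highest first): [2, 1, 5, 3, 4, 6]
Highest priority task = 2

2


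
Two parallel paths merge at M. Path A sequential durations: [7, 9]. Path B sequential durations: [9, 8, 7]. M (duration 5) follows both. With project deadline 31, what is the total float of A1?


Forward pass: ES(A1) = sum of predecessors on chain A = 0
EF = ES + duration = 0 + 7 = 7
Backward pass: LF(M) = deadline = 31; LS(M) = 31 - 5 = 26
LF(A1) = LS(M) - sum(successors on chain A) = 26 - 9 = 17
LS = LF - duration = 17 - 7 = 10
Total float = LS - ES = 10 - 0 = 10

10


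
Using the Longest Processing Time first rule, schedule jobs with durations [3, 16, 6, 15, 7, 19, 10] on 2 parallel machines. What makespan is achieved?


Sort jobs in decreasing order (LPT): [19, 16, 15, 10, 7, 6, 3]
Assign each job to the least loaded machine:
  Machine 1: jobs [19, 10, 7, 3], load = 39
  Machine 2: jobs [16, 15, 6], load = 37
Makespan = max load = 39

39


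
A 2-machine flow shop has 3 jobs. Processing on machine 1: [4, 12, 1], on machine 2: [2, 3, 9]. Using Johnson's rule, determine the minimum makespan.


Apply Johnson's rule:
  Group 1 (a <= b): [(3, 1, 9)]
  Group 2 (a > b): [(2, 12, 3), (1, 4, 2)]
Optimal job order: [3, 2, 1]
Schedule:
  Job 3: M1 done at 1, M2 done at 10
  Job 2: M1 done at 13, M2 done at 16
  Job 1: M1 done at 17, M2 done at 19
Makespan = 19

19


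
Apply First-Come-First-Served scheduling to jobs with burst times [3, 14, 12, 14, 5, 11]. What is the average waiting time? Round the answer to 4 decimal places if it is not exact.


FCFS order (as given): [3, 14, 12, 14, 5, 11]
Waiting times:
  Job 1: wait = 0
  Job 2: wait = 3
  Job 3: wait = 17
  Job 4: wait = 29
  Job 5: wait = 43
  Job 6: wait = 48
Sum of waiting times = 140
Average waiting time = 140/6 = 23.3333

23.3333


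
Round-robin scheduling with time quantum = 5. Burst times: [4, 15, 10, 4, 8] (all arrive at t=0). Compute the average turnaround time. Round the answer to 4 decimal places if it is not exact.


Time quantum = 5
Execution trace:
  J1 runs 4 units, time = 4
  J2 runs 5 units, time = 9
  J3 runs 5 units, time = 14
  J4 runs 4 units, time = 18
  J5 runs 5 units, time = 23
  J2 runs 5 units, time = 28
  J3 runs 5 units, time = 33
  J5 runs 3 units, time = 36
  J2 runs 5 units, time = 41
Finish times: [4, 41, 33, 18, 36]
Average turnaround = 132/5 = 26.4

26.4


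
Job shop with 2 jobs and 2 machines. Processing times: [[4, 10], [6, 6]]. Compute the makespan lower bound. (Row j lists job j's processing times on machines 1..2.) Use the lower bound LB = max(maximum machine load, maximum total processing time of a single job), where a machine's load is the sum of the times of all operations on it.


Machine loads:
  Machine 1: 4 + 6 = 10
  Machine 2: 10 + 6 = 16
Max machine load = 16
Job totals:
  Job 1: 14
  Job 2: 12
Max job total = 14
Lower bound = max(16, 14) = 16

16


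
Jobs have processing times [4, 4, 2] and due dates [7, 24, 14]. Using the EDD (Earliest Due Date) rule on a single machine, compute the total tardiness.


Sort by due date (EDD order): [(4, 7), (2, 14), (4, 24)]
Compute completion times and tardiness:
  Job 1: p=4, d=7, C=4, tardiness=max(0,4-7)=0
  Job 2: p=2, d=14, C=6, tardiness=max(0,6-14)=0
  Job 3: p=4, d=24, C=10, tardiness=max(0,10-24)=0
Total tardiness = 0

0


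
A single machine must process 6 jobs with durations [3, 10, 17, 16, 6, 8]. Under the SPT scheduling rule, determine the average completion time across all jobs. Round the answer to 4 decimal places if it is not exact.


Sort jobs by processing time (SPT order): [3, 6, 8, 10, 16, 17]
Compute completion times sequentially:
  Job 1: processing = 3, completes at 3
  Job 2: processing = 6, completes at 9
  Job 3: processing = 8, completes at 17
  Job 4: processing = 10, completes at 27
  Job 5: processing = 16, completes at 43
  Job 6: processing = 17, completes at 60
Sum of completion times = 159
Average completion time = 159/6 = 26.5

26.5


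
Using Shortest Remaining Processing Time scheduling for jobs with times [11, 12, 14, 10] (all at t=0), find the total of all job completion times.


Since all jobs arrive at t=0, SRPT equals SPT ordering.
SPT order: [10, 11, 12, 14]
Completion times:
  Job 1: p=10, C=10
  Job 2: p=11, C=21
  Job 3: p=12, C=33
  Job 4: p=14, C=47
Total completion time = 10 + 21 + 33 + 47 = 111

111


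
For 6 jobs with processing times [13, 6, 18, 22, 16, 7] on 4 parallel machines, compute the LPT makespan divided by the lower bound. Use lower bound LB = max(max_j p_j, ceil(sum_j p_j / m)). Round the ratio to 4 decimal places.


LPT order: [22, 18, 16, 13, 7, 6]
Machine loads after assignment: [22, 18, 22, 20]
LPT makespan = 22
Lower bound = max(max_job, ceil(total/4)) = max(22, 21) = 22
Ratio = 22 / 22 = 1.0

1.0


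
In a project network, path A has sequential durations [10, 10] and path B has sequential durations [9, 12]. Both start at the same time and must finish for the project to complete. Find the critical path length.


Path A total = 10 + 10 = 20
Path B total = 9 + 12 = 21
Critical path = longest path = max(20, 21) = 21

21


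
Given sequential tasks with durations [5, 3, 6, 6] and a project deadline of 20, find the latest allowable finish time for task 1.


LF(activity 1) = deadline - sum of successor durations
Successors: activities 2 through 4 with durations [3, 6, 6]
Sum of successor durations = 15
LF = 20 - 15 = 5

5


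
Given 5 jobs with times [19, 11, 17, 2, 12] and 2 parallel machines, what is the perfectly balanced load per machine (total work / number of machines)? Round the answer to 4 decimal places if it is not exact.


Total processing time = 19 + 11 + 17 + 2 + 12 = 61
Number of machines = 2
Ideal balanced load = 61 / 2 = 30.5

30.5


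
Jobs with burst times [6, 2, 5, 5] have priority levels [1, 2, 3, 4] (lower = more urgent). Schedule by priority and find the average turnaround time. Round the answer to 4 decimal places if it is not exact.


Sort by priority (ascending = highest first):
Order: [(1, 6), (2, 2), (3, 5), (4, 5)]
Completion times:
  Priority 1, burst=6, C=6
  Priority 2, burst=2, C=8
  Priority 3, burst=5, C=13
  Priority 4, burst=5, C=18
Average turnaround = 45/4 = 11.25

11.25


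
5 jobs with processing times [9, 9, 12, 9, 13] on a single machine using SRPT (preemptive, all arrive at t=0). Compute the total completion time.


Since all jobs arrive at t=0, SRPT equals SPT ordering.
SPT order: [9, 9, 9, 12, 13]
Completion times:
  Job 1: p=9, C=9
  Job 2: p=9, C=18
  Job 3: p=9, C=27
  Job 4: p=12, C=39
  Job 5: p=13, C=52
Total completion time = 9 + 18 + 27 + 39 + 52 = 145

145


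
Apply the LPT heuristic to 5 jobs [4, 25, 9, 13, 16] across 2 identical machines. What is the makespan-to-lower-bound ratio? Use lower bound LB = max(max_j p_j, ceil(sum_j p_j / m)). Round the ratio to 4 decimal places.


LPT order: [25, 16, 13, 9, 4]
Machine loads after assignment: [34, 33]
LPT makespan = 34
Lower bound = max(max_job, ceil(total/2)) = max(25, 34) = 34
Ratio = 34 / 34 = 1.0

1.0


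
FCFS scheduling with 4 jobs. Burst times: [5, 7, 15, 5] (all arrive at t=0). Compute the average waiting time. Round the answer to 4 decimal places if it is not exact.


FCFS order (as given): [5, 7, 15, 5]
Waiting times:
  Job 1: wait = 0
  Job 2: wait = 5
  Job 3: wait = 12
  Job 4: wait = 27
Sum of waiting times = 44
Average waiting time = 44/4 = 11.0

11.0


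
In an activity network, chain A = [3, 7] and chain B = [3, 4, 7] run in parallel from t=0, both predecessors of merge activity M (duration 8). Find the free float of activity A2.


ES(A2) = sum of predecessors on chain A = 3
EF(A2) = ES + duration = 3 + 7 = 10
Successor of A2 is M. ES(M) = max(sum(A), sum(B)) = max(10, 14) = 14
Free float = ES(successor) - EF(current) = 14 - 10 = 4

4


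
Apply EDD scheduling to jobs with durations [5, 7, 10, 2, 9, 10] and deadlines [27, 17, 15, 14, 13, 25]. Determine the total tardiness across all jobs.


Sort by due date (EDD order): [(9, 13), (2, 14), (10, 15), (7, 17), (10, 25), (5, 27)]
Compute completion times and tardiness:
  Job 1: p=9, d=13, C=9, tardiness=max(0,9-13)=0
  Job 2: p=2, d=14, C=11, tardiness=max(0,11-14)=0
  Job 3: p=10, d=15, C=21, tardiness=max(0,21-15)=6
  Job 4: p=7, d=17, C=28, tardiness=max(0,28-17)=11
  Job 5: p=10, d=25, C=38, tardiness=max(0,38-25)=13
  Job 6: p=5, d=27, C=43, tardiness=max(0,43-27)=16
Total tardiness = 46

46


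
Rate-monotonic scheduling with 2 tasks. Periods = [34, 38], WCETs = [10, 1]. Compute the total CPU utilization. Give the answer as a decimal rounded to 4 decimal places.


Compute individual utilizations (exact fractions):
  Task 1: C/T = 10/34 = 5/17 (approx. 0.2941)
  Task 2: C/T = 1/38 (approx. 0.0263)
Total utilization U = 5/17 + 1/38 = 207/646
Rounded to 4 decimal places: U = 0.3204
RM (Liu & Layland) bound for 2 tasks = 0.828427; compare with U = 207/646 (approx. 0.320433)
U <= bound, so schedulable by RM sufficient condition.

0.3204


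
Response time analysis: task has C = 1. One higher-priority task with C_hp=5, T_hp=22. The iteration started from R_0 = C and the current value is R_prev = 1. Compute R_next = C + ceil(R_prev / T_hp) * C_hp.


R_next = C + ceil(R_prev / T_hp) * C_hp
ceil(1 / 22) = ceil(0.0455) = 1
Interference = 1 * 5 = 5
R_next = 1 + 5 = 6

6


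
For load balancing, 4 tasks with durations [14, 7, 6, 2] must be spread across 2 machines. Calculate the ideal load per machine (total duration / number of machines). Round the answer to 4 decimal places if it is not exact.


Total processing time = 14 + 7 + 6 + 2 = 29
Number of machines = 2
Ideal balanced load = 29 / 2 = 14.5

14.5


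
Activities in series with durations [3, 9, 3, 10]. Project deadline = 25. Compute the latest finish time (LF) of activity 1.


LF(activity 1) = deadline - sum of successor durations
Successors: activities 2 through 4 with durations [9, 3, 10]
Sum of successor durations = 22
LF = 25 - 22 = 3

3


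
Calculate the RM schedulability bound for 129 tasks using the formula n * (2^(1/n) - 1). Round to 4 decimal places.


Compute 2^(1/129) = 1.0053876957
Subtract 1: 1.0053876957 - 1 = 0.0053876957
Multiply by n: 129 * 0.0053876957 = 0.6950127453
Round to 4 dp: 0.6950

0.6950


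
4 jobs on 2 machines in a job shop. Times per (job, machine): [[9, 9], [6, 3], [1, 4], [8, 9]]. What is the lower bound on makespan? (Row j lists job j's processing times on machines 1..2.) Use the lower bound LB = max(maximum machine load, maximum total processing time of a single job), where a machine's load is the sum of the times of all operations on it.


Machine loads:
  Machine 1: 9 + 6 + 1 + 8 = 24
  Machine 2: 9 + 3 + 4 + 9 = 25
Max machine load = 25
Job totals:
  Job 1: 18
  Job 2: 9
  Job 3: 5
  Job 4: 17
Max job total = 18
Lower bound = max(25, 18) = 25

25


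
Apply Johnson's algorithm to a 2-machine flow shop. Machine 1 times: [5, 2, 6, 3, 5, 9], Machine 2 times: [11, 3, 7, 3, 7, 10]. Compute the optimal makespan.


Apply Johnson's rule:
  Group 1 (a <= b): [(2, 2, 3), (4, 3, 3), (1, 5, 11), (5, 5, 7), (3, 6, 7), (6, 9, 10)]
  Group 2 (a > b): []
Optimal job order: [2, 4, 1, 5, 3, 6]
Schedule:
  Job 2: M1 done at 2, M2 done at 5
  Job 4: M1 done at 5, M2 done at 8
  Job 1: M1 done at 10, M2 done at 21
  Job 5: M1 done at 15, M2 done at 28
  Job 3: M1 done at 21, M2 done at 35
  Job 6: M1 done at 30, M2 done at 45
Makespan = 45

45


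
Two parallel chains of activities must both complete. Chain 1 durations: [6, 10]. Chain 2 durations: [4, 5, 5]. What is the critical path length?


Path A total = 6 + 10 = 16
Path B total = 4 + 5 + 5 = 14
Critical path = longest path = max(16, 14) = 16

16


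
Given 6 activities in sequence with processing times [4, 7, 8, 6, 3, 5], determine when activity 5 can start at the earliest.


Activity 5 starts after activities 1 through 4 complete.
Predecessor durations: [4, 7, 8, 6]
ES = 4 + 7 + 8 + 6 = 25

25


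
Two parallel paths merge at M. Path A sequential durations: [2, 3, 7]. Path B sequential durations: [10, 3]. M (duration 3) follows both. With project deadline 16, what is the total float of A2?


Forward pass: ES(A2) = sum of predecessors on chain A = 2
EF = ES + duration = 2 + 3 = 5
Backward pass: LF(M) = deadline = 16; LS(M) = 16 - 3 = 13
LF(A2) = LS(M) - sum(successors on chain A) = 13 - 7 = 6
LS = LF - duration = 6 - 3 = 3
Total float = LS - ES = 3 - 2 = 1

1


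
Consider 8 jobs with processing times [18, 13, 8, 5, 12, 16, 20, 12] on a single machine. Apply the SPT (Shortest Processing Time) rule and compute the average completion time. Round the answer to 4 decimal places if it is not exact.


Sort jobs by processing time (SPT order): [5, 8, 12, 12, 13, 16, 18, 20]
Compute completion times sequentially:
  Job 1: processing = 5, completes at 5
  Job 2: processing = 8, completes at 13
  Job 3: processing = 12, completes at 25
  Job 4: processing = 12, completes at 37
  Job 5: processing = 13, completes at 50
  Job 6: processing = 16, completes at 66
  Job 7: processing = 18, completes at 84
  Job 8: processing = 20, completes at 104
Sum of completion times = 384
Average completion time = 384/8 = 48.0

48.0


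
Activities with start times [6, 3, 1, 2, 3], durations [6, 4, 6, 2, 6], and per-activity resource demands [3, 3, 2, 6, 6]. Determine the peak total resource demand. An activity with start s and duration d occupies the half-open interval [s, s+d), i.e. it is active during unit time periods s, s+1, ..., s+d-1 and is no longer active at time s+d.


Each activity i is active on [start_i, start_i + duration_i).
Compute total resource usage per time slot:
  t=0: active resources = [], total = 0
  t=1: active resources = [2], total = 2
  t=2: active resources = [2, 6], total = 8
  t=3: active resources = [3, 2, 6, 6], total = 17
  t=4: active resources = [3, 2, 6], total = 11
  t=5: active resources = [3, 2, 6], total = 11
  t=6: active resources = [3, 3, 2, 6], total = 14
  t=7: active resources = [3, 6], total = 9
  t=8: active resources = [3, 6], total = 9
  t=9: active resources = [3], total = 3
  t=10: active resources = [3], total = 3
  t=11: active resources = [3], total = 3
Peak resource demand = 17

17


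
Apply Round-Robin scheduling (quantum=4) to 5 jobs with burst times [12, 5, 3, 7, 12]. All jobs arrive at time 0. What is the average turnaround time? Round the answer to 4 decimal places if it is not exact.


Time quantum = 4
Execution trace:
  J1 runs 4 units, time = 4
  J2 runs 4 units, time = 8
  J3 runs 3 units, time = 11
  J4 runs 4 units, time = 15
  J5 runs 4 units, time = 19
  J1 runs 4 units, time = 23
  J2 runs 1 units, time = 24
  J4 runs 3 units, time = 27
  J5 runs 4 units, time = 31
  J1 runs 4 units, time = 35
  J5 runs 4 units, time = 39
Finish times: [35, 24, 11, 27, 39]
Average turnaround = 136/5 = 27.2

27.2


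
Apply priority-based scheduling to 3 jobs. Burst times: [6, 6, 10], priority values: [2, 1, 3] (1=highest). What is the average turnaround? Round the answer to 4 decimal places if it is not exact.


Sort by priority (ascending = highest first):
Order: [(1, 6), (2, 6), (3, 10)]
Completion times:
  Priority 1, burst=6, C=6
  Priority 2, burst=6, C=12
  Priority 3, burst=10, C=22
Average turnaround = 40/3 = 13.3333

13.3333


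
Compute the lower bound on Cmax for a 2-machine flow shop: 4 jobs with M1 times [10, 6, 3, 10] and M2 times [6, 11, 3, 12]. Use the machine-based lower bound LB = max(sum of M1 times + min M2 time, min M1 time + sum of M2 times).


LB1 = sum(M1 times) + min(M2 times) = 29 + 3 = 32
LB2 = min(M1 times) + sum(M2 times) = 3 + 32 = 35
Lower bound = max(LB1, LB2) = max(32, 35) = 35

35


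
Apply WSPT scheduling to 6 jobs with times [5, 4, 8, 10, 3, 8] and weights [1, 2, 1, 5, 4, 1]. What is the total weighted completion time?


Compute p/w ratios and sort ascending (WSPT): [(3, 4), (4, 2), (10, 5), (5, 1), (8, 1), (8, 1)]
Compute weighted completion times:
  Job (p=3,w=4): C=3, w*C=4*3=12
  Job (p=4,w=2): C=7, w*C=2*7=14
  Job (p=10,w=5): C=17, w*C=5*17=85
  Job (p=5,w=1): C=22, w*C=1*22=22
  Job (p=8,w=1): C=30, w*C=1*30=30
  Job (p=8,w=1): C=38, w*C=1*38=38
Total weighted completion time = 201

201


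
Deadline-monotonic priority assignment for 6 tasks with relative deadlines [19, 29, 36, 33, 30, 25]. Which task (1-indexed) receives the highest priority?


Sort tasks by relative deadline (ascending):
  Task 1: deadline = 19
  Task 6: deadline = 25
  Task 2: deadline = 29
  Task 5: deadline = 30
  Task 4: deadline = 33
  Task 3: deadline = 36
Priority order (highest first): [1, 6, 2, 5, 4, 3]
Highest priority task = 1

1


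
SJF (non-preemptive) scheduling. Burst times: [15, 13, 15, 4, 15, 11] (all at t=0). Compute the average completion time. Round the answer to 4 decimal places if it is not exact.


SJF order (ascending): [4, 11, 13, 15, 15, 15]
Completion times:
  Job 1: burst=4, C=4
  Job 2: burst=11, C=15
  Job 3: burst=13, C=28
  Job 4: burst=15, C=43
  Job 5: burst=15, C=58
  Job 6: burst=15, C=73
Average completion = 221/6 = 36.8333

36.8333


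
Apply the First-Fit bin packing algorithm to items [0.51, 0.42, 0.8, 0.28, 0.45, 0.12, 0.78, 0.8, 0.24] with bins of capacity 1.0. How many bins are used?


Place items sequentially using First-Fit:
  Item 0.51 -> new Bin 1
  Item 0.42 -> Bin 1 (now 0.93)
  Item 0.8 -> new Bin 2
  Item 0.28 -> new Bin 3
  Item 0.45 -> Bin 3 (now 0.73)
  Item 0.12 -> Bin 2 (now 0.92)
  Item 0.78 -> new Bin 4
  Item 0.8 -> new Bin 5
  Item 0.24 -> Bin 3 (now 0.97)
Total bins used = 5

5


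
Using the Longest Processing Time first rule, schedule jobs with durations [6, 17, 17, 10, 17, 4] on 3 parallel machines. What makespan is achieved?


Sort jobs in decreasing order (LPT): [17, 17, 17, 10, 6, 4]
Assign each job to the least loaded machine:
  Machine 1: jobs [17, 10], load = 27
  Machine 2: jobs [17, 6], load = 23
  Machine 3: jobs [17, 4], load = 21
Makespan = max load = 27

27


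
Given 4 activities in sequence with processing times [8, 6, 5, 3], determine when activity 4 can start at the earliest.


Activity 4 starts after activities 1 through 3 complete.
Predecessor durations: [8, 6, 5]
ES = 8 + 6 + 5 = 19

19


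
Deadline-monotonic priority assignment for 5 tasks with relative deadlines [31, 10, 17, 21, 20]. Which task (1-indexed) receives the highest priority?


Sort tasks by relative deadline (ascending):
  Task 2: deadline = 10
  Task 3: deadline = 17
  Task 5: deadline = 20
  Task 4: deadline = 21
  Task 1: deadline = 31
Priority order (highest first): [2, 3, 5, 4, 1]
Highest priority task = 2

2


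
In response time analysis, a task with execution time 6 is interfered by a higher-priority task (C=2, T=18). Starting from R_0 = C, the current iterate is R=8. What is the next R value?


R_next = C + ceil(R_prev / T_hp) * C_hp
ceil(8 / 18) = ceil(0.4444) = 1
Interference = 1 * 2 = 2
R_next = 6 + 2 = 8
R_next = R_prev, so the iteration has converged (response time = 8).

8


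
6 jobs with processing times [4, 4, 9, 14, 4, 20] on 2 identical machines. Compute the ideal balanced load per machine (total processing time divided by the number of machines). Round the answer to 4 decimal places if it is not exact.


Total processing time = 4 + 4 + 9 + 14 + 4 + 20 = 55
Number of machines = 2
Ideal balanced load = 55 / 2 = 27.5

27.5


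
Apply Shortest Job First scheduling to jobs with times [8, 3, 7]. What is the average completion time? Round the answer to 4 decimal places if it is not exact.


SJF order (ascending): [3, 7, 8]
Completion times:
  Job 1: burst=3, C=3
  Job 2: burst=7, C=10
  Job 3: burst=8, C=18
Average completion = 31/3 = 10.3333

10.3333


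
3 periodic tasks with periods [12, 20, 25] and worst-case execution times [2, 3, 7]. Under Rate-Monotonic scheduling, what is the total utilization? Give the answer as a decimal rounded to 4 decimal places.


Compute individual utilizations (exact fractions):
  Task 1: C/T = 2/12 = 1/6 (approx. 0.1667)
  Task 2: C/T = 3/20 (approx. 0.15)
  Task 3: C/T = 7/25 (approx. 0.28)
Total utilization U = 1/6 + 3/20 + 7/25 = 179/300
Rounded to 4 decimal places: U = 0.5967
RM (Liu & Layland) bound for 3 tasks = 0.779763; compare with U = 179/300 (approx. 0.596667)
U <= bound, so schedulable by RM sufficient condition.

0.5967


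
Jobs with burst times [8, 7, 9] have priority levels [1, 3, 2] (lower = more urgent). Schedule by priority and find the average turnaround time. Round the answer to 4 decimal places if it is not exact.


Sort by priority (ascending = highest first):
Order: [(1, 8), (2, 9), (3, 7)]
Completion times:
  Priority 1, burst=8, C=8
  Priority 2, burst=9, C=17
  Priority 3, burst=7, C=24
Average turnaround = 49/3 = 16.3333

16.3333


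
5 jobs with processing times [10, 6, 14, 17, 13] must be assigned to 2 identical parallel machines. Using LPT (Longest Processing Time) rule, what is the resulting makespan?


Sort jobs in decreasing order (LPT): [17, 14, 13, 10, 6]
Assign each job to the least loaded machine:
  Machine 1: jobs [17, 10, 6], load = 33
  Machine 2: jobs [14, 13], load = 27
Makespan = max load = 33

33


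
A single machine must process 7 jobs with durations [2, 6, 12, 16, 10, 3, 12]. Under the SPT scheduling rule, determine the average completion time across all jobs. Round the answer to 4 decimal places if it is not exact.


Sort jobs by processing time (SPT order): [2, 3, 6, 10, 12, 12, 16]
Compute completion times sequentially:
  Job 1: processing = 2, completes at 2
  Job 2: processing = 3, completes at 5
  Job 3: processing = 6, completes at 11
  Job 4: processing = 10, completes at 21
  Job 5: processing = 12, completes at 33
  Job 6: processing = 12, completes at 45
  Job 7: processing = 16, completes at 61
Sum of completion times = 178
Average completion time = 178/7 = 25.4286

25.4286


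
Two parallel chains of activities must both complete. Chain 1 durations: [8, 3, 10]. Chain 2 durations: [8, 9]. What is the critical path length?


Path A total = 8 + 3 + 10 = 21
Path B total = 8 + 9 = 17
Critical path = longest path = max(21, 17) = 21

21


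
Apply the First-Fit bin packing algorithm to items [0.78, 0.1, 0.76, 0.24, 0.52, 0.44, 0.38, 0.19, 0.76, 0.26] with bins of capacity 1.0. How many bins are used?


Place items sequentially using First-Fit:
  Item 0.78 -> new Bin 1
  Item 0.1 -> Bin 1 (now 0.88)
  Item 0.76 -> new Bin 2
  Item 0.24 -> Bin 2 (now 1.0)
  Item 0.52 -> new Bin 3
  Item 0.44 -> Bin 3 (now 0.96)
  Item 0.38 -> new Bin 4
  Item 0.19 -> Bin 4 (now 0.57)
  Item 0.76 -> new Bin 5
  Item 0.26 -> Bin 4 (now 0.83)
Total bins used = 5

5


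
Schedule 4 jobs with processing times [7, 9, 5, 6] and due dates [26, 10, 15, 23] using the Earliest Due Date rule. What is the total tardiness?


Sort by due date (EDD order): [(9, 10), (5, 15), (6, 23), (7, 26)]
Compute completion times and tardiness:
  Job 1: p=9, d=10, C=9, tardiness=max(0,9-10)=0
  Job 2: p=5, d=15, C=14, tardiness=max(0,14-15)=0
  Job 3: p=6, d=23, C=20, tardiness=max(0,20-23)=0
  Job 4: p=7, d=26, C=27, tardiness=max(0,27-26)=1
Total tardiness = 1

1


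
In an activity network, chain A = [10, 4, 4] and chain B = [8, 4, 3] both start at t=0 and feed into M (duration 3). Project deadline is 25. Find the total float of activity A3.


Forward pass: ES(A3) = sum of predecessors on chain A = 14
EF = ES + duration = 14 + 4 = 18
Backward pass: LF(M) = deadline = 25; LS(M) = 25 - 3 = 22
LF(A3) = LS(M) - sum(successors on chain A) = 22 - 0 = 22
LS = LF - duration = 22 - 4 = 18
Total float = LS - ES = 18 - 14 = 4

4


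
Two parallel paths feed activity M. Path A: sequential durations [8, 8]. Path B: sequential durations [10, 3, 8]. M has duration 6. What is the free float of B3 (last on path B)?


ES(B3) = sum of predecessors on chain B = 13
EF(B3) = ES + duration = 13 + 8 = 21
Successor of B3 is M. ES(M) = max(sum(A), sum(B)) = max(16, 21) = 21
Free float = ES(successor) - EF(current) = 21 - 21 = 0

0


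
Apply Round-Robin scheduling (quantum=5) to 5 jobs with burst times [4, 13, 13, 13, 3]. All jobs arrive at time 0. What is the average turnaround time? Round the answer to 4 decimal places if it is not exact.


Time quantum = 5
Execution trace:
  J1 runs 4 units, time = 4
  J2 runs 5 units, time = 9
  J3 runs 5 units, time = 14
  J4 runs 5 units, time = 19
  J5 runs 3 units, time = 22
  J2 runs 5 units, time = 27
  J3 runs 5 units, time = 32
  J4 runs 5 units, time = 37
  J2 runs 3 units, time = 40
  J3 runs 3 units, time = 43
  J4 runs 3 units, time = 46
Finish times: [4, 40, 43, 46, 22]
Average turnaround = 155/5 = 31.0

31.0


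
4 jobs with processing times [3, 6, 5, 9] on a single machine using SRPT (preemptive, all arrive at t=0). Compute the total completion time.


Since all jobs arrive at t=0, SRPT equals SPT ordering.
SPT order: [3, 5, 6, 9]
Completion times:
  Job 1: p=3, C=3
  Job 2: p=5, C=8
  Job 3: p=6, C=14
  Job 4: p=9, C=23
Total completion time = 3 + 8 + 14 + 23 = 48

48


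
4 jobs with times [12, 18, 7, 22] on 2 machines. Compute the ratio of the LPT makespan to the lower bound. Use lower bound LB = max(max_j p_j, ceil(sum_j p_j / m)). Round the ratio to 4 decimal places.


LPT order: [22, 18, 12, 7]
Machine loads after assignment: [29, 30]
LPT makespan = 30
Lower bound = max(max_job, ceil(total/2)) = max(22, 30) = 30
Ratio = 30 / 30 = 1.0

1.0


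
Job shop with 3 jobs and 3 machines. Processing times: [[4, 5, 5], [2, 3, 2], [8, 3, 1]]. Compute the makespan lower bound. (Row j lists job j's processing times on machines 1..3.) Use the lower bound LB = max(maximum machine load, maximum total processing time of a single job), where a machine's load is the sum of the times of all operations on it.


Machine loads:
  Machine 1: 4 + 2 + 8 = 14
  Machine 2: 5 + 3 + 3 = 11
  Machine 3: 5 + 2 + 1 = 8
Max machine load = 14
Job totals:
  Job 1: 14
  Job 2: 7
  Job 3: 12
Max job total = 14
Lower bound = max(14, 14) = 14

14


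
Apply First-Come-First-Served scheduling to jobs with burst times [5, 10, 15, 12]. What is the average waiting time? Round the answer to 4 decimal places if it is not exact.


FCFS order (as given): [5, 10, 15, 12]
Waiting times:
  Job 1: wait = 0
  Job 2: wait = 5
  Job 3: wait = 15
  Job 4: wait = 30
Sum of waiting times = 50
Average waiting time = 50/4 = 12.5

12.5


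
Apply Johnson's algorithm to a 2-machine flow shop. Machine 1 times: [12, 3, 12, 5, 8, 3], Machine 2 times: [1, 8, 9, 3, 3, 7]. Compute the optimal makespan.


Apply Johnson's rule:
  Group 1 (a <= b): [(2, 3, 8), (6, 3, 7)]
  Group 2 (a > b): [(3, 12, 9), (4, 5, 3), (5, 8, 3), (1, 12, 1)]
Optimal job order: [2, 6, 3, 4, 5, 1]
Schedule:
  Job 2: M1 done at 3, M2 done at 11
  Job 6: M1 done at 6, M2 done at 18
  Job 3: M1 done at 18, M2 done at 27
  Job 4: M1 done at 23, M2 done at 30
  Job 5: M1 done at 31, M2 done at 34
  Job 1: M1 done at 43, M2 done at 44
Makespan = 44

44


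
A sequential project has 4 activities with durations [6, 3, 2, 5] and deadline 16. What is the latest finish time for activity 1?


LF(activity 1) = deadline - sum of successor durations
Successors: activities 2 through 4 with durations [3, 2, 5]
Sum of successor durations = 10
LF = 16 - 10 = 6

6


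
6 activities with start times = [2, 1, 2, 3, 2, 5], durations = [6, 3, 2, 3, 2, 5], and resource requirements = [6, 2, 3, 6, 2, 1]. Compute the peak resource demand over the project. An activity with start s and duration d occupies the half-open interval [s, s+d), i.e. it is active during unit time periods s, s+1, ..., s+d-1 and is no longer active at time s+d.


Each activity i is active on [start_i, start_i + duration_i).
Compute total resource usage per time slot:
  t=0: active resources = [], total = 0
  t=1: active resources = [2], total = 2
  t=2: active resources = [6, 2, 3, 2], total = 13
  t=3: active resources = [6, 2, 3, 6, 2], total = 19
  t=4: active resources = [6, 6], total = 12
  t=5: active resources = [6, 6, 1], total = 13
  t=6: active resources = [6, 1], total = 7
  t=7: active resources = [6, 1], total = 7
  t=8: active resources = [1], total = 1
  t=9: active resources = [1], total = 1
Peak resource demand = 19

19


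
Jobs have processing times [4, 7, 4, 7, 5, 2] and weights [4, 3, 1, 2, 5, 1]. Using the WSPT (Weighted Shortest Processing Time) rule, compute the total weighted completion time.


Compute p/w ratios and sort ascending (WSPT): [(4, 4), (5, 5), (2, 1), (7, 3), (7, 2), (4, 1)]
Compute weighted completion times:
  Job (p=4,w=4): C=4, w*C=4*4=16
  Job (p=5,w=5): C=9, w*C=5*9=45
  Job (p=2,w=1): C=11, w*C=1*11=11
  Job (p=7,w=3): C=18, w*C=3*18=54
  Job (p=7,w=2): C=25, w*C=2*25=50
  Job (p=4,w=1): C=29, w*C=1*29=29
Total weighted completion time = 205

205


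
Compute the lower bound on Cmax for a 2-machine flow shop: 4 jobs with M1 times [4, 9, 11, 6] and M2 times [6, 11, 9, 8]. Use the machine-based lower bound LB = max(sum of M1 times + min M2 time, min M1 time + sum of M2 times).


LB1 = sum(M1 times) + min(M2 times) = 30 + 6 = 36
LB2 = min(M1 times) + sum(M2 times) = 4 + 34 = 38
Lower bound = max(LB1, LB2) = max(36, 38) = 38

38


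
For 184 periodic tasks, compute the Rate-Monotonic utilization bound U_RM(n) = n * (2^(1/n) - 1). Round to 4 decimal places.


Compute 2^(1/184) = 1.0037742087
Subtract 1: 1.0037742087 - 1 = 0.0037742087
Multiply by n: 184 * 0.0037742087 = 0.6944544008
Round to 4 dp: 0.6945

0.6945


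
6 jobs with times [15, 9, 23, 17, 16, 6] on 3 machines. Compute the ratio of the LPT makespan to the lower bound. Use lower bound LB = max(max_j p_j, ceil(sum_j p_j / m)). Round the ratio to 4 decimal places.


LPT order: [23, 17, 16, 15, 9, 6]
Machine loads after assignment: [29, 26, 31]
LPT makespan = 31
Lower bound = max(max_job, ceil(total/3)) = max(23, 29) = 29
Ratio = 31 / 29 = 1.069

1.069


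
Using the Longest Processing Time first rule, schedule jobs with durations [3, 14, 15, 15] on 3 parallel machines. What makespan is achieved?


Sort jobs in decreasing order (LPT): [15, 15, 14, 3]
Assign each job to the least loaded machine:
  Machine 1: jobs [15], load = 15
  Machine 2: jobs [15], load = 15
  Machine 3: jobs [14, 3], load = 17
Makespan = max load = 17

17
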